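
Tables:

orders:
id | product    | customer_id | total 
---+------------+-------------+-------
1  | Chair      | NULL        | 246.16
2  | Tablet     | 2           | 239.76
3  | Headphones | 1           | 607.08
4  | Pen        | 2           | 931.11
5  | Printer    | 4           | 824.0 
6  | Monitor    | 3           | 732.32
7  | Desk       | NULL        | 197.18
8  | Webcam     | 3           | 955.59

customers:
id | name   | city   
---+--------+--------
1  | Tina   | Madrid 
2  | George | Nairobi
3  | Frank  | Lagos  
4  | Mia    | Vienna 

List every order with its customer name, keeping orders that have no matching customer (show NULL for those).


LEFT JOIN keeps every row from orders (the left table); where customer_id has no match in customers, the customer columns become NULL. Walk through each order:
  - order 1 (Chair): customer_id=NULL, no match -> kept with NULL
  - order 2 (Tablet): customer_id=2 -> matches George
  - order 3 (Headphones): customer_id=1 -> matches Tina
  - order 4 (Pen): customer_id=2 -> matches George
  - order 5 (Printer): customer_id=4 -> matches Mia
  - order 6 (Monitor): customer_id=3 -> matches Frank
  - order 7 (Desk): customer_id=NULL, no match -> kept with NULL
  - order 8 (Webcam): customer_id=3 -> matches Frank
All 8 rows appear; 2 have NULL customer.

SQL:
SELECT a.product, b.name AS customer
FROM orders a
LEFT JOIN customers b ON a.customer_id = b.id

Result:
product    | customer
-----------+---------
Chair      | NULL    
Tablet     | George  
Headphones | Tina    
Pen        | George  
Printer    | Mia     
Monitor    | Frank   
Desk       | NULL    
Webcam     | Frank   


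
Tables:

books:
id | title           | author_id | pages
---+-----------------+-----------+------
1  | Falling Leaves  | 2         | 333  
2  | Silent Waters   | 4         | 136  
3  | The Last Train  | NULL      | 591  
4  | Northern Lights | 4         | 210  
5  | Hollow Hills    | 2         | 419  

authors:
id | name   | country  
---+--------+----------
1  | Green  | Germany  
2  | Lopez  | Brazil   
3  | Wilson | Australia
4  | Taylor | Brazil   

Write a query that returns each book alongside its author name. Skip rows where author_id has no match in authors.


INNER JOIN keeps only books rows whose author_id matches an id in authors. Walk through each book:
  - book 1 (Falling Leaves): author_id=2 -> matches Lopez
  - book 2 (Silent Waters): author_id=4 -> matches Taylor
  - book 3 (The Last Train): author_id=NULL, no match -> dropped
  - book 4 (Northern Lights): author_id=4 -> matches Taylor
  - book 5 (Hollow Hills): author_id=2 -> matches Lopez
So 1 of 5 rows is dropped.

SQL:
SELECT a.title, b.name AS author
FROM books a
INNER JOIN authors b ON a.author_id = b.id

Result:
title           | author
----------------+-------
Falling Leaves  | Lopez 
Silent Waters   | Taylor
Northern Lights | Taylor
Hollow Hills    | Lopez 


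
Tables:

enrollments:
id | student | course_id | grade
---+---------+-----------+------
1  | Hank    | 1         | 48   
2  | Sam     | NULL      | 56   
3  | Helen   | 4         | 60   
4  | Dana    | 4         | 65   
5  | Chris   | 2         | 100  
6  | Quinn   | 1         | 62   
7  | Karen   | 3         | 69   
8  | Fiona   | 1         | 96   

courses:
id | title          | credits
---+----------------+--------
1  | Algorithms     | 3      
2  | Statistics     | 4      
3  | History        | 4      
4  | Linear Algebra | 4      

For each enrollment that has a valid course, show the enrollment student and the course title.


INNER JOIN keeps only enrollments rows whose course_id matches an id in courses. Walk through each enrollment:
  - enrollment 1 (Hank): course_id=1 -> matches Algorithms
  - enrollment 2 (Sam): course_id=NULL, no match -> dropped
  - enrollment 3 (Helen): course_id=4 -> matches Linear Algebra
  - enrollment 4 (Dana): course_id=4 -> matches Linear Algebra
  - enrollment 5 (Chris): course_id=2 -> matches Statistics
  - enrollment 6 (Quinn): course_id=1 -> matches Algorithms
  - enrollment 7 (Karen): course_id=3 -> matches History
  - enrollment 8 (Fiona): course_id=1 -> matches Algorithms
So 1 of 8 rows is dropped.

SQL:
SELECT a.student, b.title AS course
FROM enrollments a
INNER JOIN courses b ON a.course_id = b.id

Result:
student | course        
--------+---------------
Hank    | Algorithms    
Helen   | Linear Algebra
Dana    | Linear Algebra
Chris   | Statistics    
Quinn   | Algorithms    
Karen   | History       
Fiona   | Algorithms    


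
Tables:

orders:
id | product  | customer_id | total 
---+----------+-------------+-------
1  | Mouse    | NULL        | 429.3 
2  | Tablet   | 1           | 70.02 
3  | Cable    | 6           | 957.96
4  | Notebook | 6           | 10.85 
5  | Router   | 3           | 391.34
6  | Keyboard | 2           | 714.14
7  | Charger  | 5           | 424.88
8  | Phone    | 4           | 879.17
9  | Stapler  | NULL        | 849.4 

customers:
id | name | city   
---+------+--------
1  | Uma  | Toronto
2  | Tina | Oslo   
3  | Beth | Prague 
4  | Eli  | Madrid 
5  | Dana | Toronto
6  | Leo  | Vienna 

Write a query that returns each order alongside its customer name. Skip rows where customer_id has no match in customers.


INNER JOIN keeps only orders rows whose customer_id matches an id in customers. Walk through each order:
  - order 1 (Mouse): customer_id=NULL, no match -> dropped
  - order 2 (Tablet): customer_id=1 -> matches Uma
  - order 3 (Cable): customer_id=6 -> matches Leo
  - order 4 (Notebook): customer_id=6 -> matches Leo
  - order 5 (Router): customer_id=3 -> matches Beth
  - order 6 (Keyboard): customer_id=2 -> matches Tina
  - order 7 (Charger): customer_id=5 -> matches Dana
  - order 8 (Phone): customer_id=4 -> matches Eli
  - order 9 (Stapler): customer_id=NULL, no match -> dropped
So 2 of 9 rows are dropped.

SQL:
SELECT a.product, b.name AS customer
FROM orders a
INNER JOIN customers b ON a.customer_id = b.id

Result:
product  | customer
---------+---------
Tablet   | Uma     
Cable    | Leo     
Notebook | Leo     
Router   | Beth    
Keyboard | Tina    
Charger  | Dana    
Phone    | Eli     


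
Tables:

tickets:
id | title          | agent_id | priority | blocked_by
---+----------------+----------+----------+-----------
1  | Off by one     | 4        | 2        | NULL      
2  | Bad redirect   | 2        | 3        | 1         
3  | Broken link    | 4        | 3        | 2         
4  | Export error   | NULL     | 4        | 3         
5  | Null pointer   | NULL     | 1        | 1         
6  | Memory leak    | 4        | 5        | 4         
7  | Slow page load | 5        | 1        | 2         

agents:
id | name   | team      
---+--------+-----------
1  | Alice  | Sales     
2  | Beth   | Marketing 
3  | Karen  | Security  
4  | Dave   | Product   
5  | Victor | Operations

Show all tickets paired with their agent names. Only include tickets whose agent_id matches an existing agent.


INNER JOIN keeps only tickets rows whose agent_id matches an id in agents. Walk through each ticket:
  - ticket 1 (Off by one): agent_id=4 -> matches Dave
  - ticket 2 (Bad redirect): agent_id=2 -> matches Beth
  - ticket 3 (Broken link): agent_id=4 -> matches Dave
  - ticket 4 (Export error): agent_id=NULL, no match -> dropped
  - ticket 5 (Null pointer): agent_id=NULL, no match -> dropped
  - ticket 6 (Memory leak): agent_id=4 -> matches Dave
  - ticket 7 (Slow page load): agent_id=5 -> matches Victor
So 2 of 7 rows are dropped.

SQL:
SELECT a.title, b.name AS agent
FROM tickets a
INNER JOIN agents b ON a.agent_id = b.id

Result:
title          | agent 
---------------+-------
Off by one     | Dave  
Bad redirect   | Beth  
Broken link    | Dave  
Memory leak    | Dave  
Slow page load | Victor


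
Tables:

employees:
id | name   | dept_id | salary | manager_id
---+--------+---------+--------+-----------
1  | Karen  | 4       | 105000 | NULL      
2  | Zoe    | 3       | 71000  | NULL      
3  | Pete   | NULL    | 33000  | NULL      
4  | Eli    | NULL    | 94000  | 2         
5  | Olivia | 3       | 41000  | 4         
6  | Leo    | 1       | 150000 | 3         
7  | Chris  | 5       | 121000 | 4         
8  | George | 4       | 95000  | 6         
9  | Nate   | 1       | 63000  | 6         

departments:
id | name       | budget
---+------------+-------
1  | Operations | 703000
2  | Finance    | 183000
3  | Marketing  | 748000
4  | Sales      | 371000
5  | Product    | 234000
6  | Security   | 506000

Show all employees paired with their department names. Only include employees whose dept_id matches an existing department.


INNER JOIN keeps only employees rows whose dept_id matches an id in departments. Walk through each employee:
  - employee 1 (Karen): dept_id=4 -> matches Sales
  - employee 2 (Zoe): dept_id=3 -> matches Marketing
  - employee 3 (Pete): dept_id=NULL, no match -> dropped
  - employee 4 (Eli): dept_id=NULL, no match -> dropped
  - employee 5 (Olivia): dept_id=3 -> matches Marketing
  - employee 6 (Leo): dept_id=1 -> matches Operations
  - employee 7 (Chris): dept_id=5 -> matches Product
  - employee 8 (George): dept_id=4 -> matches Sales
  - employee 9 (Nate): dept_id=1 -> matches Operations
So 2 of 9 rows are dropped.

SQL:
SELECT a.name, b.name AS department
FROM employees a
INNER JOIN departments b ON a.dept_id = b.id

Result:
name   | department
-------+-----------
Karen  | Sales     
Zoe    | Marketing 
Olivia | Marketing 
Leo    | Operations
Chris  | Product   
George | Sales     
Nate   | Operations


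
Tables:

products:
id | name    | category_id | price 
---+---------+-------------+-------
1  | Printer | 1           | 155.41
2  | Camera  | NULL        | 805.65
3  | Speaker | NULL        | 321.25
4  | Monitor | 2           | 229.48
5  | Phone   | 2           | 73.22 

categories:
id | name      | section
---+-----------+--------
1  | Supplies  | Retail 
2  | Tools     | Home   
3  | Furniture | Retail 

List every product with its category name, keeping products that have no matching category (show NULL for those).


LEFT JOIN keeps every row from products (the left table); where category_id has no match in categories, the category columns become NULL. Walk through each product:
  - product 1 (Printer): category_id=1 -> matches Supplies
  - product 2 (Camera): category_id=NULL, no match -> kept with NULL
  - product 3 (Speaker): category_id=NULL, no match -> kept with NULL
  - product 4 (Monitor): category_id=2 -> matches Tools
  - product 5 (Phone): category_id=2 -> matches Tools
All 5 rows appear; 2 have NULL category.

SQL:
SELECT a.name, b.name AS category
FROM products a
LEFT JOIN categories b ON a.category_id = b.id

Result:
name    | category
--------+---------
Printer | Supplies
Camera  | NULL    
Speaker | NULL    
Monitor | Tools   
Phone   | Tools   


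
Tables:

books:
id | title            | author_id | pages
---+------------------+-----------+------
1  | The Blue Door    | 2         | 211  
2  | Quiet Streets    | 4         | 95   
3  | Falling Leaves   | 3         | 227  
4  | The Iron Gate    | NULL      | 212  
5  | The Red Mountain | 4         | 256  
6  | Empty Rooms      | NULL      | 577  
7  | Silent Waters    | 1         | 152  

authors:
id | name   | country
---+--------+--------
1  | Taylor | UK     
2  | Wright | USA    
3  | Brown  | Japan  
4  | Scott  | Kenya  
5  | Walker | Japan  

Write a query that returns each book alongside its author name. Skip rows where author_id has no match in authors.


INNER JOIN keeps only books rows whose author_id matches an id in authors. Walk through each book:
  - book 1 (The Blue Door): author_id=2 -> matches Wright
  - book 2 (Quiet Streets): author_id=4 -> matches Scott
  - book 3 (Falling Leaves): author_id=3 -> matches Brown
  - book 4 (The Iron Gate): author_id=NULL, no match -> dropped
  - book 5 (The Red Mountain): author_id=4 -> matches Scott
  - book 6 (Empty Rooms): author_id=NULL, no match -> dropped
  - book 7 (Silent Waters): author_id=1 -> matches Taylor
So 2 of 7 rows are dropped.

SQL:
SELECT a.title, b.name AS author
FROM books a
INNER JOIN authors b ON a.author_id = b.id

Result:
title            | author
-----------------+-------
The Blue Door    | Wright
Quiet Streets    | Scott 
Falling Leaves   | Brown 
The Red Mountain | Scott 
Silent Waters    | Taylor


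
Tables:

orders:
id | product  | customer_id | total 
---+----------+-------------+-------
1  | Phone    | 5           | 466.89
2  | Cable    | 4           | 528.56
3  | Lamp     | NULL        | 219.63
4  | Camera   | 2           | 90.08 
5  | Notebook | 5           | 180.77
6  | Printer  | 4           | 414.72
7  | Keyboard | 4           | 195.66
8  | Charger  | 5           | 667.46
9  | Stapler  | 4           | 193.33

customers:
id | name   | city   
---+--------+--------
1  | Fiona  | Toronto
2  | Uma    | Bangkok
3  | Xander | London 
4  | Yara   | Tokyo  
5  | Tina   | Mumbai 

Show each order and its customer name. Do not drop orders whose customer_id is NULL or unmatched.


LEFT JOIN keeps every row from orders (the left table); where customer_id has no match in customers, the customer columns become NULL. Walk through each order:
  - order 1 (Phone): customer_id=5 -> matches Tina
  - order 2 (Cable): customer_id=4 -> matches Yara
  - order 3 (Lamp): customer_id=NULL, no match -> kept with NULL
  - order 4 (Camera): customer_id=2 -> matches Uma
  - order 5 (Notebook): customer_id=5 -> matches Tina
  - order 6 (Printer): customer_id=4 -> matches Yara
  - order 7 (Keyboard): customer_id=4 -> matches Yara
  - order 8 (Charger): customer_id=5 -> matches Tina
  - order 9 (Stapler): customer_id=4 -> matches Yara
All 9 rows appear; 1 has NULL customer.

SQL:
SELECT a.product, b.name AS customer
FROM orders a
LEFT JOIN customers b ON a.customer_id = b.id

Result:
product  | customer
---------+---------
Phone    | Tina    
Cable    | Yara    
Lamp     | NULL    
Camera   | Uma     
Notebook | Tina    
Printer  | Yara    
Keyboard | Yara    
Charger  | Tina    
Stapler  | Yara    


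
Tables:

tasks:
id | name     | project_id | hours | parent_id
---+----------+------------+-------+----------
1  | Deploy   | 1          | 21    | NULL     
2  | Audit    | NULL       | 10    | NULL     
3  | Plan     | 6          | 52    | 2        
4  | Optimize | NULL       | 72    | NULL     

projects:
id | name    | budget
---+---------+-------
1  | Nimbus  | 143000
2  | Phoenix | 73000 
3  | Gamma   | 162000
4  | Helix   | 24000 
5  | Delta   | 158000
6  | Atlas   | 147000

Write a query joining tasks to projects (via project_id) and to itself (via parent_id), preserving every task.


Two LEFT JOINs from the same base table tasks: one to projects via project_id, one to tasks itself via parent_id. Both are LEFT so every task is preserved.
Match against projects:
  - task 1 (Deploy): project_id=1 -> matches Nimbus
  - task 2 (Audit): project_id=NULL, no match -> kept with NULL
  - task 3 (Plan): project_id=6 -> matches Atlas
  - task 4 (Optimize): project_id=NULL, no match -> kept with NULL
Match against tasks (self):
  - task 1 (Deploy): parent_id=NULL -> NULL
  - task 2 (Audit): parent_id=NULL -> NULL
  - task 3 (Plan): parent_id=2 -> Audit
  - task 4 (Optimize): parent_id=NULL -> NULL

SQL:
SELECT a.name, b.name AS project, c.name AS parent
FROM tasks a
LEFT JOIN projects b ON a.project_id = b.id
LEFT JOIN tasks c ON a.parent_id = c.id

Result:
name     | project | parent
---------+---------+-------
Deploy   | Nimbus  | NULL  
Audit    | NULL    | NULL  
Plan     | Atlas   | Audit 
Optimize | NULL    | NULL  


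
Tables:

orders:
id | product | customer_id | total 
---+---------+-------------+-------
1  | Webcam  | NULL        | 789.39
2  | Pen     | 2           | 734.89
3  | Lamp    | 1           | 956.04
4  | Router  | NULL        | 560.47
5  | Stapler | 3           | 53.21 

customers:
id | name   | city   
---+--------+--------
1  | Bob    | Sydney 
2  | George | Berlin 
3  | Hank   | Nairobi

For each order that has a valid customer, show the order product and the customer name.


INNER JOIN keeps only orders rows whose customer_id matches an id in customers. Walk through each order:
  - order 1 (Webcam): customer_id=NULL, no match -> dropped
  - order 2 (Pen): customer_id=2 -> matches George
  - order 3 (Lamp): customer_id=1 -> matches Bob
  - order 4 (Router): customer_id=NULL, no match -> dropped
  - order 5 (Stapler): customer_id=3 -> matches Hank
So 2 of 5 rows are dropped.

SQL:
SELECT a.product, b.name AS customer
FROM orders a
INNER JOIN customers b ON a.customer_id = b.id

Result:
product | customer
--------+---------
Pen     | George  
Lamp    | Bob     
Stapler | Hank    


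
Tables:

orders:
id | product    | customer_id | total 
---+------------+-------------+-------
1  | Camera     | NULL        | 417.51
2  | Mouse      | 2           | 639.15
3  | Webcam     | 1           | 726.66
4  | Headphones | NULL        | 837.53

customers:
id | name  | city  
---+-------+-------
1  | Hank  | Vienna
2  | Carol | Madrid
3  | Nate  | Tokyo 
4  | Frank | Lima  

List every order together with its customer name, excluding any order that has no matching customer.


INNER JOIN keeps only orders rows whose customer_id matches an id in customers. Walk through each order:
  - order 1 (Camera): customer_id=NULL, no match -> dropped
  - order 2 (Mouse): customer_id=2 -> matches Carol
  - order 3 (Webcam): customer_id=1 -> matches Hank
  - order 4 (Headphones): customer_id=NULL, no match -> dropped
So 2 of 4 rows are dropped.

SQL:
SELECT a.product, b.name AS customer
FROM orders a
INNER JOIN customers b ON a.customer_id = b.id

Result:
product | customer
--------+---------
Mouse   | Carol   
Webcam  | Hank    


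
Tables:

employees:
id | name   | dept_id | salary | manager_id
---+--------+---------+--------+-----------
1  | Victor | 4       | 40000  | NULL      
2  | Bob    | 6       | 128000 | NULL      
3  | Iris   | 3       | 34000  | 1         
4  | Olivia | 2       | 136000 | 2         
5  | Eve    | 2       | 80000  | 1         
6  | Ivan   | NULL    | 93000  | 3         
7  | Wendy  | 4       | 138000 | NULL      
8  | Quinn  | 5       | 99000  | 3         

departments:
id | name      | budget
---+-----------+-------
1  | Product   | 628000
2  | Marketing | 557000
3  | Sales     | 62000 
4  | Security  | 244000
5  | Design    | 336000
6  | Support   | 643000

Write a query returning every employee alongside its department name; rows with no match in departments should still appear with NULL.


LEFT JOIN keeps every row from employees (the left table); where dept_id has no match in departments, the department columns become NULL. Walk through each employee:
  - employee 1 (Victor): dept_id=4 -> matches Security
  - employee 2 (Bob): dept_id=6 -> matches Support
  - employee 3 (Iris): dept_id=3 -> matches Sales
  - employee 4 (Olivia): dept_id=2 -> matches Marketing
  - employee 5 (Eve): dept_id=2 -> matches Marketing
  - employee 6 (Ivan): dept_id=NULL, no match -> kept with NULL
  - employee 7 (Wendy): dept_id=4 -> matches Security
  - employee 8 (Quinn): dept_id=5 -> matches Design
All 8 rows appear; 1 has NULL department.

SQL:
SELECT a.name, b.name AS department
FROM employees a
LEFT JOIN departments b ON a.dept_id = b.id

Result:
name   | department
-------+-----------
Victor | Security  
Bob    | Support   
Iris   | Sales     
Olivia | Marketing 
Eve    | Marketing 
Ivan   | NULL      
Wendy  | Security  
Quinn  | Design    


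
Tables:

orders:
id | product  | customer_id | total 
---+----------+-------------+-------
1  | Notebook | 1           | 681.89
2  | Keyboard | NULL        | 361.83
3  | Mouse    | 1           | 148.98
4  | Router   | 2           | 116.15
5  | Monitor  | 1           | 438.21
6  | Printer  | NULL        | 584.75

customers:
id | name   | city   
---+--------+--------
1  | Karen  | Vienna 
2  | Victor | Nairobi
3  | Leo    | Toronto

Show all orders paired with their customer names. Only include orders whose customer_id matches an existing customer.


INNER JOIN keeps only orders rows whose customer_id matches an id in customers. Walk through each order:
  - order 1 (Notebook): customer_id=1 -> matches Karen
  - order 2 (Keyboard): customer_id=NULL, no match -> dropped
  - order 3 (Mouse): customer_id=1 -> matches Karen
  - order 4 (Router): customer_id=2 -> matches Victor
  - order 5 (Monitor): customer_id=1 -> matches Karen
  - order 6 (Printer): customer_id=NULL, no match -> dropped
So 2 of 6 rows are dropped.

SQL:
SELECT a.product, b.name AS customer
FROM orders a
INNER JOIN customers b ON a.customer_id = b.id

Result:
product  | customer
---------+---------
Notebook | Karen   
Mouse    | Karen   
Router   | Victor  
Monitor  | Karen   


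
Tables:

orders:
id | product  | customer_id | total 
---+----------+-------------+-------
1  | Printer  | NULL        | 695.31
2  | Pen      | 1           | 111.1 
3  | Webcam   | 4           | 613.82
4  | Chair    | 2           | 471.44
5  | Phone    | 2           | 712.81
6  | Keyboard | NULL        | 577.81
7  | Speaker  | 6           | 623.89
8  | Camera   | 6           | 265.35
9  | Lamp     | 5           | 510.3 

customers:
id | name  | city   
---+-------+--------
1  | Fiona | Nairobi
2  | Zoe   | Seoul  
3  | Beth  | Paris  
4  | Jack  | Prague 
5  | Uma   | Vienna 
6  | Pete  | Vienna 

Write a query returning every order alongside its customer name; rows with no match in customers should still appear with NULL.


LEFT JOIN keeps every row from orders (the left table); where customer_id has no match in customers, the customer columns become NULL. Walk through each order:
  - order 1 (Printer): customer_id=NULL, no match -> kept with NULL
  - order 2 (Pen): customer_id=1 -> matches Fiona
  - order 3 (Webcam): customer_id=4 -> matches Jack
  - order 4 (Chair): customer_id=2 -> matches Zoe
  - order 5 (Phone): customer_id=2 -> matches Zoe
  - order 6 (Keyboard): customer_id=NULL, no match -> kept with NULL
  - order 7 (Speaker): customer_id=6 -> matches Pete
  - order 8 (Camera): customer_id=6 -> matches Pete
  - order 9 (Lamp): customer_id=5 -> matches Uma
All 9 rows appear; 2 have NULL customer.

SQL:
SELECT a.product, b.name AS customer
FROM orders a
LEFT JOIN customers b ON a.customer_id = b.id

Result:
product  | customer
---------+---------
Printer  | NULL    
Pen      | Fiona   
Webcam   | Jack    
Chair    | Zoe     
Phone    | Zoe     
Keyboard | NULL    
Speaker  | Pete    
Camera   | Pete    
Lamp     | Uma     


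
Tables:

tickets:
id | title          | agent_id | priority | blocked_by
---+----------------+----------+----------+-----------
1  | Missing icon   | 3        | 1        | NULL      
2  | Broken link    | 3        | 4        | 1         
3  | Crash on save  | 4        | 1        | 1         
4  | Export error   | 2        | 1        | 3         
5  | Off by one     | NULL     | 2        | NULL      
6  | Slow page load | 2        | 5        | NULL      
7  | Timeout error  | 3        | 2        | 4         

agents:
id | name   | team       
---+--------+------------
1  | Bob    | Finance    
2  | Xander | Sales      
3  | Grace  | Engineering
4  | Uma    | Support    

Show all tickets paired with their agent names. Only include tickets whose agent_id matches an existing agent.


INNER JOIN keeps only tickets rows whose agent_id matches an id in agents. Walk through each ticket:
  - ticket 1 (Missing icon): agent_id=3 -> matches Grace
  - ticket 2 (Broken link): agent_id=3 -> matches Grace
  - ticket 3 (Crash on save): agent_id=4 -> matches Uma
  - ticket 4 (Export error): agent_id=2 -> matches Xander
  - ticket 5 (Off by one): agent_id=NULL, no match -> dropped
  - ticket 6 (Slow page load): agent_id=2 -> matches Xander
  - ticket 7 (Timeout error): agent_id=3 -> matches Grace
So 1 of 7 rows is dropped.

SQL:
SELECT a.title, b.name AS agent
FROM tickets a
INNER JOIN agents b ON a.agent_id = b.id

Result:
title          | agent 
---------------+-------
Missing icon   | Grace 
Broken link    | Grace 
Crash on save  | Uma   
Export error   | Xander
Slow page load | Xander
Timeout error  | Grace 


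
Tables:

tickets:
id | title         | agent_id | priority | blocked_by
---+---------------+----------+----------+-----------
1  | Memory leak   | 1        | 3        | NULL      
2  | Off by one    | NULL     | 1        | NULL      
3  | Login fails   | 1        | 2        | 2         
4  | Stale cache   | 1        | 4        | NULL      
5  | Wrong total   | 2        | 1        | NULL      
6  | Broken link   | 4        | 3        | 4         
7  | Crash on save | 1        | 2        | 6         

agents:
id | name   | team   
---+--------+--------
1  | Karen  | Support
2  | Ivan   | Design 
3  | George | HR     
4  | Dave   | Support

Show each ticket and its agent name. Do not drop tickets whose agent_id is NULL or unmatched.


LEFT JOIN keeps every row from tickets (the left table); where agent_id has no match in agents, the agent columns become NULL. Walk through each ticket:
  - ticket 1 (Memory leak): agent_id=1 -> matches Karen
  - ticket 2 (Off by one): agent_id=NULL, no match -> kept with NULL
  - ticket 3 (Login fails): agent_id=1 -> matches Karen
  - ticket 4 (Stale cache): agent_id=1 -> matches Karen
  - ticket 5 (Wrong total): agent_id=2 -> matches Ivan
  - ticket 6 (Broken link): agent_id=4 -> matches Dave
  - ticket 7 (Crash on save): agent_id=1 -> matches Karen
All 7 rows appear; 1 has NULL agent.

SQL:
SELECT a.title, b.name AS agent
FROM tickets a
LEFT JOIN agents b ON a.agent_id = b.id

Result:
title         | agent
--------------+------
Memory leak   | Karen
Off by one    | NULL 
Login fails   | Karen
Stale cache   | Karen
Wrong total   | Ivan 
Broken link   | Dave 
Crash on save | Karen


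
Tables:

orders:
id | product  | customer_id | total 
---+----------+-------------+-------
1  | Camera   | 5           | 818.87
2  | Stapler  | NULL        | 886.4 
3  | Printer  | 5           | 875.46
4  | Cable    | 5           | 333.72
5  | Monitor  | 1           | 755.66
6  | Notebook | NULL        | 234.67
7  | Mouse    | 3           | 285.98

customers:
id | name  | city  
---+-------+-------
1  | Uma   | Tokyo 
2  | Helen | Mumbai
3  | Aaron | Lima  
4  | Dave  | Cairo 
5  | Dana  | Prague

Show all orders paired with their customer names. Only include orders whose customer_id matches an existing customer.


INNER JOIN keeps only orders rows whose customer_id matches an id in customers. Walk through each order:
  - order 1 (Camera): customer_id=5 -> matches Dana
  - order 2 (Stapler): customer_id=NULL, no match -> dropped
  - order 3 (Printer): customer_id=5 -> matches Dana
  - order 4 (Cable): customer_id=5 -> matches Dana
  - order 5 (Monitor): customer_id=1 -> matches Uma
  - order 6 (Notebook): customer_id=NULL, no match -> dropped
  - order 7 (Mouse): customer_id=3 -> matches Aaron
So 2 of 7 rows are dropped.

SQL:
SELECT a.product, b.name AS customer
FROM orders a
INNER JOIN customers b ON a.customer_id = b.id

Result:
product | customer
--------+---------
Camera  | Dana    
Printer | Dana    
Cable   | Dana    
Monitor | Uma     
Mouse   | Aaron   


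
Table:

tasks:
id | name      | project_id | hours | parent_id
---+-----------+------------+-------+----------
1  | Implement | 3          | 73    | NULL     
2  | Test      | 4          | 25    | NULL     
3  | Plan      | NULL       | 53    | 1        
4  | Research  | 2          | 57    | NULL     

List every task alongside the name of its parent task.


This is a self-join: tasks is joined to a second copy of itself, matching each row's parent_id to another row's id. Use LEFT JOIN so rows with parent_id=NULL are kept.
  - task 1 (Implement): parent_id=NULL -> NULL
  - task 2 (Test): parent_id=NULL -> NULL
  - task 3 (Plan): parent_id=1 -> Implement
  - task 4 (Research): parent_id=NULL -> NULL

SQL:
SELECT a.name AS item, b.name AS parent
FROM tasks a
LEFT JOIN tasks b ON a.parent_id = b.id

Result:
item      | parent   
----------+----------
Implement | NULL     
Test      | NULL     
Plan      | Implement
Research  | NULL     


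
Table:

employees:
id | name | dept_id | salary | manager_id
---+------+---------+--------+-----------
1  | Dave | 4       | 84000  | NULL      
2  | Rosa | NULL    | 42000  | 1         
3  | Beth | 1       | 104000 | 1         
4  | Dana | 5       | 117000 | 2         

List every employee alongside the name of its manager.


This is a self-join: employees is joined to a second copy of itself, matching each row's manager_id to another row's id. Use LEFT JOIN so rows with manager_id=NULL are kept.
  - employee 1 (Dave): manager_id=NULL -> NULL
  - employee 2 (Rosa): manager_id=1 -> Dave
  - employee 3 (Beth): manager_id=1 -> Dave
  - employee 4 (Dana): manager_id=2 -> Rosa

SQL:
SELECT a.name AS item, b.name AS manager
FROM employees a
LEFT JOIN employees b ON a.manager_id = b.id

Result:
item | manager
-----+--------
Dave | NULL   
Rosa | Dave   
Beth | Dave   
Dana | Rosa   


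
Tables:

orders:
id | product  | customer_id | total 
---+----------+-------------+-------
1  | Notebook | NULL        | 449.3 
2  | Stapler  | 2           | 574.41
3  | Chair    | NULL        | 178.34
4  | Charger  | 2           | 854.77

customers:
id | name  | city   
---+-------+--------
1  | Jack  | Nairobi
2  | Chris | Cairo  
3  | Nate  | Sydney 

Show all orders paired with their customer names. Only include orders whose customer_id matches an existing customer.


INNER JOIN keeps only orders rows whose customer_id matches an id in customers. Walk through each order:
  - order 1 (Notebook): customer_id=NULL, no match -> dropped
  - order 2 (Stapler): customer_id=2 -> matches Chris
  - order 3 (Chair): customer_id=NULL, no match -> dropped
  - order 4 (Charger): customer_id=2 -> matches Chris
So 2 of 4 rows are dropped.

SQL:
SELECT a.product, b.name AS customer
FROM orders a
INNER JOIN customers b ON a.customer_id = b.id

Result:
product | customer
--------+---------
Stapler | Chris   
Charger | Chris   


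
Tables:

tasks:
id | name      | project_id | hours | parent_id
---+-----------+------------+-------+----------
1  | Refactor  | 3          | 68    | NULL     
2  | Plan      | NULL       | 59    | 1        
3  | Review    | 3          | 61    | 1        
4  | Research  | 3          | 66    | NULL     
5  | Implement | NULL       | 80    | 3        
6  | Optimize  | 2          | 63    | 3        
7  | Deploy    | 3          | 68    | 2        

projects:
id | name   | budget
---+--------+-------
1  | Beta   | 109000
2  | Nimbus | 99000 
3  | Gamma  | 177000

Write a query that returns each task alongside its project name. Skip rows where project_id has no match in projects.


INNER JOIN keeps only tasks rows whose project_id matches an id in projects. Walk through each task:
  - task 1 (Refactor): project_id=3 -> matches Gamma
  - task 2 (Plan): project_id=NULL, no match -> dropped
  - task 3 (Review): project_id=3 -> matches Gamma
  - task 4 (Research): project_id=3 -> matches Gamma
  - task 5 (Implement): project_id=NULL, no match -> dropped
  - task 6 (Optimize): project_id=2 -> matches Nimbus
  - task 7 (Deploy): project_id=3 -> matches Gamma
So 2 of 7 rows are dropped.

SQL:
SELECT a.name, b.name AS project
FROM tasks a
INNER JOIN projects b ON a.project_id = b.id

Result:
name     | project
---------+--------
Refactor | Gamma  
Review   | Gamma  
Research | Gamma  
Optimize | Nimbus 
Deploy   | Gamma  


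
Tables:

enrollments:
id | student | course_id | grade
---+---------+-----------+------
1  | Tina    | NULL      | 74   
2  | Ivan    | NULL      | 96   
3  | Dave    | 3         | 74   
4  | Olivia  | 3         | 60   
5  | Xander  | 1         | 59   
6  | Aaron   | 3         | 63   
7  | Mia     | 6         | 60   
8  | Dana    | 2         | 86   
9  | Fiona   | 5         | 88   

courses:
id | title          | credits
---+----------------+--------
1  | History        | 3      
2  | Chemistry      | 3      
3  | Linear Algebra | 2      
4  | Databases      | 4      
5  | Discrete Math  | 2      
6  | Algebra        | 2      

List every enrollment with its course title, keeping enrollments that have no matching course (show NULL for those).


LEFT JOIN keeps every row from enrollments (the left table); where course_id has no match in courses, the course columns become NULL. Walk through each enrollment:
  - enrollment 1 (Tina): course_id=NULL, no match -> kept with NULL
  - enrollment 2 (Ivan): course_id=NULL, no match -> kept with NULL
  - enrollment 3 (Dave): course_id=3 -> matches Linear Algebra
  - enrollment 4 (Olivia): course_id=3 -> matches Linear Algebra
  - enrollment 5 (Xander): course_id=1 -> matches History
  - enrollment 6 (Aaron): course_id=3 -> matches Linear Algebra
  - enrollment 7 (Mia): course_id=6 -> matches Algebra
  - enrollment 8 (Dana): course_id=2 -> matches Chemistry
  - enrollment 9 (Fiona): course_id=5 -> matches Discrete Math
All 9 rows appear; 2 have NULL course.

SQL:
SELECT a.student, b.title AS course
FROM enrollments a
LEFT JOIN courses b ON a.course_id = b.id

Result:
student | course        
--------+---------------
Tina    | NULL          
Ivan    | NULL          
Dave    | Linear Algebra
Olivia  | Linear Algebra
Xander  | History       
Aaron   | Linear Algebra
Mia     | Algebra       
Dana    | Chemistry     
Fiona   | Discrete Math 


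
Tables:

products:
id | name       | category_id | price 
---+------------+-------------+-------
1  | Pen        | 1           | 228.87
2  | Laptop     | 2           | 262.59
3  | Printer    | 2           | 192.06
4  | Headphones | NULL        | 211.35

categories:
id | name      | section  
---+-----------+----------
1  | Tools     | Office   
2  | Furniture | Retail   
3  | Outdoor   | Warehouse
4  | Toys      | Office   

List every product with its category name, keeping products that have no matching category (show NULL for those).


LEFT JOIN keeps every row from products (the left table); where category_id has no match in categories, the category columns become NULL. Walk through each product:
  - product 1 (Pen): category_id=1 -> matches Tools
  - product 2 (Laptop): category_id=2 -> matches Furniture
  - product 3 (Printer): category_id=2 -> matches Furniture
  - product 4 (Headphones): category_id=NULL, no match -> kept with NULL
All 4 rows appear; 1 has NULL category.

SQL:
SELECT a.name, b.name AS category
FROM products a
LEFT JOIN categories b ON a.category_id = b.id

Result:
name       | category 
-----------+----------
Pen        | Tools    
Laptop     | Furniture
Printer    | Furniture
Headphones | NULL     


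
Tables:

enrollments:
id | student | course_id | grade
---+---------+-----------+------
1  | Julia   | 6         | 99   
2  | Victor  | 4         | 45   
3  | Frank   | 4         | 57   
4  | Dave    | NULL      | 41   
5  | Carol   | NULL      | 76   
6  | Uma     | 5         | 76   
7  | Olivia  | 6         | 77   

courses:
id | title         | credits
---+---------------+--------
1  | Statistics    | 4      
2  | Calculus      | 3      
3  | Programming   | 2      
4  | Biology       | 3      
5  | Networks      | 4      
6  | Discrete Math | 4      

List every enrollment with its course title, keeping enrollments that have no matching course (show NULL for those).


LEFT JOIN keeps every row from enrollments (the left table); where course_id has no match in courses, the course columns become NULL. Walk through each enrollment:
  - enrollment 1 (Julia): course_id=6 -> matches Discrete Math
  - enrollment 2 (Victor): course_id=4 -> matches Biology
  - enrollment 3 (Frank): course_id=4 -> matches Biology
  - enrollment 4 (Dave): course_id=NULL, no match -> kept with NULL
  - enrollment 5 (Carol): course_id=NULL, no match -> kept with NULL
  - enrollment 6 (Uma): course_id=5 -> matches Networks
  - enrollment 7 (Olivia): course_id=6 -> matches Discrete Math
All 7 rows appear; 2 have NULL course.

SQL:
SELECT a.student, b.title AS course
FROM enrollments a
LEFT JOIN courses b ON a.course_id = b.id

Result:
student | course       
--------+--------------
Julia   | Discrete Math
Victor  | Biology      
Frank   | Biology      
Dave    | NULL         
Carol   | NULL         
Uma     | Networks     
Olivia  | Discrete Math


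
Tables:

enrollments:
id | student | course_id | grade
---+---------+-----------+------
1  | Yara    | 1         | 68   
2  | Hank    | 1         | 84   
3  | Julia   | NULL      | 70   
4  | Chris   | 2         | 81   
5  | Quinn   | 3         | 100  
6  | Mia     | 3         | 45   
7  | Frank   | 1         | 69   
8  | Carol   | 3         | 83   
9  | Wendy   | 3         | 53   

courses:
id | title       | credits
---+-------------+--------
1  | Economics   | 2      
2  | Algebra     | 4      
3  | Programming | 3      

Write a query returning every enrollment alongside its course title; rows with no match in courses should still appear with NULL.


LEFT JOIN keeps every row from enrollments (the left table); where course_id has no match in courses, the course columns become NULL. Walk through each enrollment:
  - enrollment 1 (Yara): course_id=1 -> matches Economics
  - enrollment 2 (Hank): course_id=1 -> matches Economics
  - enrollment 3 (Julia): course_id=NULL, no match -> kept with NULL
  - enrollment 4 (Chris): course_id=2 -> matches Algebra
  - enrollment 5 (Quinn): course_id=3 -> matches Programming
  - enrollment 6 (Mia): course_id=3 -> matches Programming
  - enrollment 7 (Frank): course_id=1 -> matches Economics
  - enrollment 8 (Carol): course_id=3 -> matches Programming
  - enrollment 9 (Wendy): course_id=3 -> matches Programming
All 9 rows appear; 1 has NULL course.

SQL:
SELECT a.student, b.title AS course
FROM enrollments a
LEFT JOIN courses b ON a.course_id = b.id

Result:
student | course     
--------+------------
Yara    | Economics  
Hank    | Economics  
Julia   | NULL       
Chris   | Algebra    
Quinn   | Programming
Mia     | Programming
Frank   | Economics  
Carol   | Programming
Wendy   | Programming


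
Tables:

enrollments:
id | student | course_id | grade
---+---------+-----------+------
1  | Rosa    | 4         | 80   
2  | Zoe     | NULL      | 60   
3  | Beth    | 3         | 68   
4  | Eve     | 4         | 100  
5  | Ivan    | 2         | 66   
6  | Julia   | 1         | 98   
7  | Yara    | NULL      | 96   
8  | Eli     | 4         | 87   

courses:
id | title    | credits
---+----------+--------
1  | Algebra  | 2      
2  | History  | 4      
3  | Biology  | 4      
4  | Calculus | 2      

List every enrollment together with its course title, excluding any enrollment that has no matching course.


INNER JOIN keeps only enrollments rows whose course_id matches an id in courses. Walk through each enrollment:
  - enrollment 1 (Rosa): course_id=4 -> matches Calculus
  - enrollment 2 (Zoe): course_id=NULL, no match -> dropped
  - enrollment 3 (Beth): course_id=3 -> matches Biology
  - enrollment 4 (Eve): course_id=4 -> matches Calculus
  - enrollment 5 (Ivan): course_id=2 -> matches History
  - enrollment 6 (Julia): course_id=1 -> matches Algebra
  - enrollment 7 (Yara): course_id=NULL, no match -> dropped
  - enrollment 8 (Eli): course_id=4 -> matches Calculus
So 2 of 8 rows are dropped.

SQL:
SELECT a.student, b.title AS course
FROM enrollments a
INNER JOIN courses b ON a.course_id = b.id

Result:
student | course  
--------+---------
Rosa    | Calculus
Beth    | Biology 
Eve     | Calculus
Ivan    | History 
Julia   | Algebra 
Eli     | Calculus


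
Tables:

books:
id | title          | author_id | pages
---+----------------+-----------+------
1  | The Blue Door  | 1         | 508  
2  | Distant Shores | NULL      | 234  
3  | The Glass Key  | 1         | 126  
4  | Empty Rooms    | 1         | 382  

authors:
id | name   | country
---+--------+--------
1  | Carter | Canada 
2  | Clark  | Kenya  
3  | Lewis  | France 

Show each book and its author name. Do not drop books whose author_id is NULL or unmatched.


LEFT JOIN keeps every row from books (the left table); where author_id has no match in authors, the author columns become NULL. Walk through each book:
  - book 1 (The Blue Door): author_id=1 -> matches Carter
  - book 2 (Distant Shores): author_id=NULL, no match -> kept with NULL
  - book 3 (The Glass Key): author_id=1 -> matches Carter
  - book 4 (Empty Rooms): author_id=1 -> matches Carter
All 4 rows appear; 1 has NULL author.

SQL:
SELECT a.title, b.name AS author
FROM books a
LEFT JOIN authors b ON a.author_id = b.id

Result:
title          | author
---------------+-------
The Blue Door  | Carter
Distant Shores | NULL  
The Glass Key  | Carter
Empty Rooms    | Carter
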